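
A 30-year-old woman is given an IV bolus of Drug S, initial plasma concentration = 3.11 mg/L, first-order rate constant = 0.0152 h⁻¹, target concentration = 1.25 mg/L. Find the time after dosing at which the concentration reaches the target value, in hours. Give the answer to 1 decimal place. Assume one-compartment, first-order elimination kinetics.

t = ln(C₀ / C) / k = ln(3.110 / 1.25) / 0.01520
  = ln(2.488) / 0.01520 = 0.9115 / 0.01520 = 59.97 h

60.0 h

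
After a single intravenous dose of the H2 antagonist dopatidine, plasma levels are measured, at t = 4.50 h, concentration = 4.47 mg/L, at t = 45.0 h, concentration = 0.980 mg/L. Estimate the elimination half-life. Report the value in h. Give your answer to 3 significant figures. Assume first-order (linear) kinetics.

k = ln(C₁/C₂) / (t₂ − t₁) = ln(4.47/0.980) / (45.0 − 4.50)
  = 1.518 / 40.50 = 0.03748 h⁻¹
t½ = ln2 / k = 0.693147 / 0.03748 = 18.49 h

18.5 h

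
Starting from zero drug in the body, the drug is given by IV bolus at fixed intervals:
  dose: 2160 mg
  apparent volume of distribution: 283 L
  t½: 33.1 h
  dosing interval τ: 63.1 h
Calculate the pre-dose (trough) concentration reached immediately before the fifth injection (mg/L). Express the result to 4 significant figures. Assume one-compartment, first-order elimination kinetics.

2.763 mg/L

C₀ per dose = Dose / Vd = 2160 / 283 = 7.633 mg/L
k = ln2 / t½ = 0.693147 / 33.1 = 0.02094 h⁻¹
Fraction remaining after one interval: r = e^(−kτ) = e^(−0.02094 × 63.1) = 0.2668
Before dose 5, 4 doses have been given (aged 1τ, 2τ, 3τ, 4τ).
C_trough = C₀ × (r + r² + … + r^4) = C₀ × r(1−r^4)/(1−r)
        = 7.633 × 0.2668 × (1 − 0.005067) / (1 − 0.2668) = 2.763 mg/L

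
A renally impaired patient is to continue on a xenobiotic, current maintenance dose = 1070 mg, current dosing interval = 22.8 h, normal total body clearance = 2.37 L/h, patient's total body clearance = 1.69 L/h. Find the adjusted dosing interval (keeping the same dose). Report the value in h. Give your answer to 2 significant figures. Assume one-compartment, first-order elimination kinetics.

32 h

To keep the same average steady-state level, dosing rate must scale with clearance.
CL ratio = 1.69 / 2.37 = 0.7131
New interval (same dose) = 22.8 / 0.7131 = 31.97 h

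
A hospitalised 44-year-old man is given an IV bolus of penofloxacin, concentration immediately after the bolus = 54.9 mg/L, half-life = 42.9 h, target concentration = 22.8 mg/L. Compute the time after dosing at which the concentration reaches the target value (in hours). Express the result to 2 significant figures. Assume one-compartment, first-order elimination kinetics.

k = ln2 / t½ = 0.693147 / 42.9 = 0.01616 h⁻¹
t = ln(C₀ / C) / k = ln(54.90 / 22.8) / 0.01616
  = ln(2.408) / 0.01616 = 0.8788 / 0.01616 = 54.38 h

54 h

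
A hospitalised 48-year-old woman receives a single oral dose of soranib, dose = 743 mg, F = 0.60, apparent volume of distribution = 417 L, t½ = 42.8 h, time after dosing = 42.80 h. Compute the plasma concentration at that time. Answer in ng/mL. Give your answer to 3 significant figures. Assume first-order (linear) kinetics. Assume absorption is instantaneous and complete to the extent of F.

Amount reaching circulation = F × Dose = 0.60 × 743.0 = 445.8 mg
C₀ = F·Dose / Vd = 445.8 / 417 = 1.069 mg/L
k = ln2 / t½ = 0.693147 / 42.8 = 0.01620 h⁻¹
t / t½ = 42.80 / 42.8 = 1 half-lives
C = C₀ × (1/2)^1 = 1.069 × 0.5000 = 0.5345 mg/L
Convert: 0.5345 mg/L × 1000 = 534.5 ng/mL

535 ng/mL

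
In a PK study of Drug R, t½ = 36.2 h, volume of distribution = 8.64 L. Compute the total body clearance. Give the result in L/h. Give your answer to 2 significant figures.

0.17 L/h

k = ln2 / t½ = 0.693147 / 36.2 = 0.01915 h⁻¹
CL = k × Vd = 0.01915 × 8.64 = 0.1655 L/h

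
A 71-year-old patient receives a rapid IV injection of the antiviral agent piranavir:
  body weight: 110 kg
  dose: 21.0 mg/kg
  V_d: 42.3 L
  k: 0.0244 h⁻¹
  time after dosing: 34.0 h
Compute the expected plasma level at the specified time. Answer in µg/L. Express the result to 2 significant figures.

24000 µg/L

Total dose = 21.0 × 110 = 2310 mg
C₀ = Dose / Vd = 2310 / 42.3 = 54.61 mg/L
C = C₀ · e^(−k·t) = 54.61 × e^(−0.02440 × 34.0)
  = 54.61 × 0.4362 = 23.82 mg/L
Convert: 23.82 mg/L × 1000 = 23820 µg/L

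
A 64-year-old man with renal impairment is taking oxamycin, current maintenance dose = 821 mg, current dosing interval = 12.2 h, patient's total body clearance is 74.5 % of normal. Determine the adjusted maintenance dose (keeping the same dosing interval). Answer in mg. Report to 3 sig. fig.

612 mg

To keep the same average steady-state level, dosing rate must scale with clearance.
CL ratio = 74.5 / 100 = 0.7450
New dose (same interval) = 821 × 0.7450 = 611.6 mg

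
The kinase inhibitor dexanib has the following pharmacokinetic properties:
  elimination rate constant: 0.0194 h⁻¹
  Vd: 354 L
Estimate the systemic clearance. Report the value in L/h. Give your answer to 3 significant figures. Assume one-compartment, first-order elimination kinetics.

6.87 L/h

CL = k × Vd = 0.0194 × 354 = 6.868 L/h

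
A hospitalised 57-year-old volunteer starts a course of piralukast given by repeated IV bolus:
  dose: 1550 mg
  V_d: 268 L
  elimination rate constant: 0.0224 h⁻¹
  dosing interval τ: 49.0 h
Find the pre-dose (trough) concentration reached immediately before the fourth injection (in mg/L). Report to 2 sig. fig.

C₀ per dose = Dose / Vd = 1550 / 268 = 5.784 mg/L
Fraction remaining after one interval: r = e^(−kτ) = e^(−0.02240 × 49.0) = 0.3337
Before dose 4, 3 doses have been given (aged 1τ, 2τ, 3τ).
C_trough = C₀ × (r + r² + … + r^3) = C₀ × r(1−r^3)/(1−r)
        = 5.784 × 0.3337 × (1 − 0.03716) / (1 − 0.3337) = 2.789 mg/L

2.8 mg/L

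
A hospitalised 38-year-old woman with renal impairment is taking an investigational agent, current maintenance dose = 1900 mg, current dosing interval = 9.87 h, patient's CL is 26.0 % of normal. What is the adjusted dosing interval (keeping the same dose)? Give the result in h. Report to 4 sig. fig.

37.96 h

To keep the same average steady-state level, dosing rate must scale with clearance.
CL ratio = 26.0 / 100 = 0.2600
New interval (same dose) = 9.87 / 0.2600 = 37.96 h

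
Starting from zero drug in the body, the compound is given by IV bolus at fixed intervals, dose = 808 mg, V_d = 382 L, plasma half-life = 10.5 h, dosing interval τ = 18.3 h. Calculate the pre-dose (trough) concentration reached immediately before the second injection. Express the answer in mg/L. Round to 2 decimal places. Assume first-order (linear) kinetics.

C₀ per dose = Dose / Vd = 808 / 382 = 2.115 mg/L
k = ln2 / t½ = 0.693147 / 10.5 = 0.06601 h⁻¹
Fraction remaining after one interval: r = e^(−kτ) = e^(−0.06601 × 18.3) = 0.2988
Before dose 2, 1 dose has been given (aged 1τ).
C_trough = C₀ × r = 2.115 × 0.2988 = 0.6320 mg/L

0.63 mg/L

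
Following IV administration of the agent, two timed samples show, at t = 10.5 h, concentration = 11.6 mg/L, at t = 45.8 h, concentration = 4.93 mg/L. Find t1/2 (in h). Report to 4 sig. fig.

28.60 h

k = ln(C₁/C₂) / (t₂ − t₁) = ln(11.6/4.93) / (45.8 − 10.5)
  = 0.8557 / 35.30 = 0.02424 h⁻¹
t½ = ln2 / k = 0.693147 / 0.02424 = 28.60 h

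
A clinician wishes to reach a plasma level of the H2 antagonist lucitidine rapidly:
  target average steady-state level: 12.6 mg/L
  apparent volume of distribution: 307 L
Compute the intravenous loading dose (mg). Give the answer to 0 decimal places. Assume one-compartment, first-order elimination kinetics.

3868 mg

LD = Css × Vd = 12.6 × 307 = 3868 mg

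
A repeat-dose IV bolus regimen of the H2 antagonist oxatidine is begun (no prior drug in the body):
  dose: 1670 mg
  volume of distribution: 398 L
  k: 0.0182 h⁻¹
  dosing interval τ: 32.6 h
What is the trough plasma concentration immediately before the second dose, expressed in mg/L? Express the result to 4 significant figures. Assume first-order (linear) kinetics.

2.318 mg/L

C₀ per dose = Dose / Vd = 1670 / 398 = 4.196 mg/L
Fraction remaining after one interval: r = e^(−kτ) = e^(−0.01820 × 32.6) = 0.5525
Before dose 2, 1 dose has been given (aged 1τ).
C_trough = C₀ × r = 4.196 × 0.5525 = 2.318 mg/L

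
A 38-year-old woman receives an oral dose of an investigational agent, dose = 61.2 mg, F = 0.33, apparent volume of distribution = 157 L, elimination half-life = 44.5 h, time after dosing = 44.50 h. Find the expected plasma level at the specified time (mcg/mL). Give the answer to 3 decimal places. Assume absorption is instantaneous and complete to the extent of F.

Amount reaching circulation = F × Dose = 0.33 × 61.20 = 20.20 mg
C₀ = F·Dose / Vd = 20.20 / 157 = 0.1287 mg/L
k = ln2 / t½ = 0.693147 / 44.5 = 0.01558 h⁻¹
t / t½ = 44.50 / 44.5 = 1 half-lives
C = C₀ × (1/2)^1 = 0.1287 × 0.5000 = 0.06435 mg/L
(0.06435 mg/L = 0.06435 mcg/mL)

0.064 mcg/mL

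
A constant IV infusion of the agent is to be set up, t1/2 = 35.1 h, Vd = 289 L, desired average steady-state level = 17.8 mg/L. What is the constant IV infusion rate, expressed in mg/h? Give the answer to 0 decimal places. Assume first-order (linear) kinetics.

102 mg/h

k = ln2 / t½ = 0.693147 / 35.1 = 0.01975 h⁻¹
CL = k × Vd = 0.01975 × 289 = 5.708 L/h
At steady state, infusion rate R₀ = Css × CL = 17.8 × 5.708 = 101.6 mg/h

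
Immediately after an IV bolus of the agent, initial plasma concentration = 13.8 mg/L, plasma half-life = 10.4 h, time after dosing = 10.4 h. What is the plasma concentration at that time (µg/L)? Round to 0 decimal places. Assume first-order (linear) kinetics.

k = ln2 / t½ = 0.693147 / 10.4 = 0.06665 h⁻¹
C = C₀ · e^(−k·t) = 13.80 × e^(−0.06665 × 10.4)
  = 13.80 × 0.5000 = 6.900 mg/L
Convert: 6.900 mg/L × 1000 = 6900 µg/L

6900 µg/L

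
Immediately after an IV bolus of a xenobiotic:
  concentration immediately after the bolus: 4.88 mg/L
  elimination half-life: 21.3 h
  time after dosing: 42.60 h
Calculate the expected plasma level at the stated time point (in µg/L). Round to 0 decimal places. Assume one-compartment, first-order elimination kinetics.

1220 µg/L

k = ln2 / t½ = 0.693147 / 21.3 = 0.03254 h⁻¹
t / t½ = 42.60 / 21.3 = 2 half-lives
C = C₀ × (1/2)^2 = 4.880 × 0.2500 = 1.220 mg/L
Convert: 1.220 mg/L × 1000 = 1220 µg/L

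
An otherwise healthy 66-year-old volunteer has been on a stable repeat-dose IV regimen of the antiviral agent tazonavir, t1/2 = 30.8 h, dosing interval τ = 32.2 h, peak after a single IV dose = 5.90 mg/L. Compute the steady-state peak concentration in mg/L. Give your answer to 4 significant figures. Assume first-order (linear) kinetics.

k = ln2 / t½ = 0.693147 / 30.8 = 0.02250 h⁻¹
e^(−kτ) = e^(−0.02250 × 32.2) = 0.4846
Accumulation ratio R = 1 / (1 − e^(−kτ)) = 1 / (1 − 0.4846) = 1.940
Steady-state peak = C₀ × R = 5.90 × 1.940 = 11.45 mg/L

11.45 mg/L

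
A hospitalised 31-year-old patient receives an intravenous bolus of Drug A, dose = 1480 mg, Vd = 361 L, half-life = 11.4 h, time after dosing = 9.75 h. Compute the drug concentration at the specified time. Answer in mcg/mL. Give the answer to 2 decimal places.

C₀ = Dose / Vd = 1480 / 361 = 4.100 mg/L
k = ln2 / t½ = 0.693147 / 11.4 = 0.06080 h⁻¹
C = C₀ · e^(−k·t) = 4.100 × e^(−0.06080 × 9.75)
  = 4.100 × 0.5528 = 2.266 mg/L
(2.266 mg/L = 2.266 mcg/mL)

2.27 mcg/mL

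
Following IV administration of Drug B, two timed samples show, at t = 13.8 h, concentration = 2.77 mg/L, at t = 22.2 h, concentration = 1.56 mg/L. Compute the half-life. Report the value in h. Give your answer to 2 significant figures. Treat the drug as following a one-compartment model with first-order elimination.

10 h

k = ln(C₁/C₂) / (t₂ − t₁) = ln(2.77/1.56) / (22.2 − 13.8)
  = 0.5742 / 8.400 = 0.06836 h⁻¹
t½ = ln2 / k = 0.693147 / 0.06836 = 10.14 h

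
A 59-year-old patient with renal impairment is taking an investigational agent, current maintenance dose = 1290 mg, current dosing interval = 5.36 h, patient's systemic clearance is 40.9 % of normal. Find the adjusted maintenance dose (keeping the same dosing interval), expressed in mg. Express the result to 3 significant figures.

To keep the same average steady-state level, dosing rate must scale with clearance.
CL ratio = 40.9 / 100 = 0.4090
New dose (same interval) = 1290 × 0.4090 = 527.6 mg

528 mg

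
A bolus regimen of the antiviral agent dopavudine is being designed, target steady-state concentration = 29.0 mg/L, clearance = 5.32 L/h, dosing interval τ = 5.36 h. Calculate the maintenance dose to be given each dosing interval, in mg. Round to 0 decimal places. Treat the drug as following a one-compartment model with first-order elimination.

827 mg

At steady state, Dose/τ = Css × CL.
Dose = Css × CL × τ = 29.0 × 5.320 × 5.36 = 826.9 mg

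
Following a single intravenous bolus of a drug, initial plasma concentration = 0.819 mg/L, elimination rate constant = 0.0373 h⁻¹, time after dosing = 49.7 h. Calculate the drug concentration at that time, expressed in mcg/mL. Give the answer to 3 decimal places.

0.128 mcg/mL

C = C₀ · e^(−k·t) = 0.8190 × e^(−0.03730 × 49.7)
  = 0.8190 × 0.1566 = 0.1283 mg/L
(0.1283 mg/L = 0.1283 mcg/mL)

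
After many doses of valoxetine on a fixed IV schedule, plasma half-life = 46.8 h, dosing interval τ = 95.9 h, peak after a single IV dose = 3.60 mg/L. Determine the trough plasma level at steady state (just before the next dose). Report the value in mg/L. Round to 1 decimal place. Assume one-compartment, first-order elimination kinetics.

1.1 mg/L

k = ln2 / t½ = 0.693147 / 46.8 = 0.01481 h⁻¹
e^(−kτ) = e^(−0.01481 × 95.9) = 0.2416
Accumulation ratio R = 1 / (1 − e^(−kτ)) = 1 / (1 − 0.2416) = 1.319
Steady-state trough = C₀ × R × e^(−kτ) = 3.60 × 1.319 × 0.2416 = 1.147 mg/L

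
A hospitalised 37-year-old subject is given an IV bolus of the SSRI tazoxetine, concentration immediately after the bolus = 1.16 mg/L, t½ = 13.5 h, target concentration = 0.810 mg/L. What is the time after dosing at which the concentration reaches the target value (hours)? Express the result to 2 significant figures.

7.0 h

k = ln2 / t½ = 0.693147 / 13.5 = 0.05134 h⁻¹
t = ln(C₀ / C) / k = ln(1.160 / 0.810) / 0.05134
  = ln(1.432) / 0.05134 = 0.3591 / 0.05134 = 6.995 h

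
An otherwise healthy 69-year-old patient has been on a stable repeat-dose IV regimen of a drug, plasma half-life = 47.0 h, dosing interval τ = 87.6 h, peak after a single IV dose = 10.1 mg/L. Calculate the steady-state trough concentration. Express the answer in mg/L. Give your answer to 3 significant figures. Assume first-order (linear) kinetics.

3.83 mg/L

k = ln2 / t½ = 0.693147 / 47.0 = 0.01475 h⁻¹
e^(−kτ) = e^(−0.01475 × 87.6) = 0.2747
Accumulation ratio R = 1 / (1 − e^(−kτ)) = 1 / (1 − 0.2747) = 1.379
Steady-state trough = C₀ × R × e^(−kτ) = 10.1 × 1.379 × 0.2747 = 3.826 mg/L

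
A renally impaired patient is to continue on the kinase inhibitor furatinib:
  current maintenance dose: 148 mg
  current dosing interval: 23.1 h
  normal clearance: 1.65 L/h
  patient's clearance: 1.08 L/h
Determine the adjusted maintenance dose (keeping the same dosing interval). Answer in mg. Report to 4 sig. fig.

To keep the same average steady-state level, dosing rate must scale with clearance.
CL ratio = 1.08 / 1.65 = 0.6545
New dose (same interval) = 148 × 0.6545 = 96.87 mg

96.87 mg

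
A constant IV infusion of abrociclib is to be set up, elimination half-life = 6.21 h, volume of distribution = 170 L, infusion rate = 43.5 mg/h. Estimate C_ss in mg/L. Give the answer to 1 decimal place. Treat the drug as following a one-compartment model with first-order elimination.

k = ln2 / t½ = 0.693147 / 6.21 = 0.1116 h⁻¹
CL = k × Vd = 0.1116 × 170 = 18.97 L/h
At steady state Css = R₀ / CL = 43.5 / 18.97 = 2.293 mg/L

2.3 mg/L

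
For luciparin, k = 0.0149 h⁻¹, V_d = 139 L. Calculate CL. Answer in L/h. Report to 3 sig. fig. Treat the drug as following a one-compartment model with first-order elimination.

2.07 L/h

CL = k × Vd = 0.0149 × 139 = 2.071 L/h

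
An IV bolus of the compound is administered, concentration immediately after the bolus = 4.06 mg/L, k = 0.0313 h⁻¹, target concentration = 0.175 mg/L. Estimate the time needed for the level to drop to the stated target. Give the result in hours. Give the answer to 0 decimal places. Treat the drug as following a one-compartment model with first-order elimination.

100 h

t = ln(C₀ / C) / k = ln(4.060 / 0.175) / 0.03130
  = ln(23.20) / 0.03130 = 3.144 / 0.03130 = 100.4 h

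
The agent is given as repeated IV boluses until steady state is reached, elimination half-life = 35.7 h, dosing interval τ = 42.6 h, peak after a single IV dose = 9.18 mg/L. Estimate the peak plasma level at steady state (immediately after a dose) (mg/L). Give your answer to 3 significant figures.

k = ln2 / t½ = 0.693147 / 35.7 = 0.01942 h⁻¹
e^(−kτ) = e^(−0.01942 × 42.6) = 0.4372
Accumulation ratio R = 1 / (1 − e^(−kτ)) = 1 / (1 − 0.4372) = 1.777
Steady-state peak = C₀ × R = 9.18 × 1.777 = 16.31 mg/L

16.3 mg/L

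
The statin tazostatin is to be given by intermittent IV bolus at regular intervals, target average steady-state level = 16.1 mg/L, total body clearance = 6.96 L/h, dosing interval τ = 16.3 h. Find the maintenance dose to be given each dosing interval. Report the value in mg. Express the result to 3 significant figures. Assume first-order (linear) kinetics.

1830 mg

At steady state, Dose/τ = Css × CL.
Dose = Css × CL × τ = 16.1 × 6.960 × 16.3 = 1827 mg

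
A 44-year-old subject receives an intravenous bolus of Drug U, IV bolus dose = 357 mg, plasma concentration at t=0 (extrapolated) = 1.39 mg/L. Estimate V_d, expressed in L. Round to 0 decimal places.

Vd = Dose / C₀ = 357.0 / 1.39 = 256.8 L

257 L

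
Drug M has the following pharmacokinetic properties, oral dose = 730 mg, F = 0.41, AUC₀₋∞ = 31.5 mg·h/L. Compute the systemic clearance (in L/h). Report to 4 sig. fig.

9.502 L/h

CL = F·Dose / AUC = 0.41 × 730 / 31.5 = 9.502 L/h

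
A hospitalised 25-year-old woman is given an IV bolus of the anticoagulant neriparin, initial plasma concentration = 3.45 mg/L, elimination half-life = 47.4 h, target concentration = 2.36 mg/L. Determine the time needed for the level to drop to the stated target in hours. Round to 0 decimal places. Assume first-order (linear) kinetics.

26 h

k = ln2 / t½ = 0.693147 / 47.4 = 0.01462 h⁻¹
t = ln(C₀ / C) / k = ln(3.450 / 2.36) / 0.01462
  = ln(1.462) / 0.01462 = 0.3798 / 0.01462 = 25.98 h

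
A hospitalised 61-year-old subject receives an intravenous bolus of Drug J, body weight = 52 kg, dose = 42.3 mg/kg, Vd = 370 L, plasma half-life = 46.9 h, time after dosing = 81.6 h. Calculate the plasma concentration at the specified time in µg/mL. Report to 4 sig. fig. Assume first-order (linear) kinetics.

Total dose = 42.3 × 52 = 2200 mg
C₀ = Dose / Vd = 2200 / 370 = 5.946 mg/L
k = ln2 / t½ = 0.693147 / 46.9 = 0.01478 h⁻¹
C = C₀ · e^(−k·t) = 5.946 × e^(−0.01478 × 81.6)
  = 5.946 × 0.2994 = 1.780 mg/L
(1.780 mg/L = 1.780 µg/mL)

1.780 µg/mL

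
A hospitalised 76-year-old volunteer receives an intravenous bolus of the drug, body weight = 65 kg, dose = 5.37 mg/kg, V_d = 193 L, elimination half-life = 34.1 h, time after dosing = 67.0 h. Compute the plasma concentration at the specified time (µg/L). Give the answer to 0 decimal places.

Total dose = 5.37 × 65 = 349.1 mg
C₀ = Dose / Vd = 349.1 / 193 = 1.809 mg/L
k = ln2 / t½ = 0.693147 / 34.1 = 0.02033 h⁻¹
C = C₀ · e^(−k·t) = 1.809 × e^(−0.02033 × 67.0)
  = 1.809 × 0.2561 = 0.4633 mg/L
Convert: 0.4633 mg/L × 1000 = 463.3 µg/L

463 µg/L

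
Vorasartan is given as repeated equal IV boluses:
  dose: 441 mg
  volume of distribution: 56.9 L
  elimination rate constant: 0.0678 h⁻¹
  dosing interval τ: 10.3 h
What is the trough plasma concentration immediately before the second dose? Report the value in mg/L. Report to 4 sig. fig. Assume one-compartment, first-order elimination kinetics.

C₀ per dose = Dose / Vd = 441 / 56.9 = 7.750 mg/L
Fraction remaining after one interval: r = e^(−kτ) = e^(−0.06780 × 10.3) = 0.4974
Before dose 2, 1 dose has been given (aged 1τ).
C_trough = C₀ × r = 7.750 × 0.4974 = 3.855 mg/L

3.855 mg/L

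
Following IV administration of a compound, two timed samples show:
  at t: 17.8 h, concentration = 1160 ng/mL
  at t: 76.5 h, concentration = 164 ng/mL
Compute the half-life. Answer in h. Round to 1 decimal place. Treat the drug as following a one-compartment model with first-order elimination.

20.8 h

k = ln(C₁/C₂) / (t₂ − t₁) = ln(1160/164) / (76.5 − 17.8)
  = 1.956 / 58.70 = 0.03332 h⁻¹
t½ = ln2 / k = 0.693147 / 0.03332 = 20.80 h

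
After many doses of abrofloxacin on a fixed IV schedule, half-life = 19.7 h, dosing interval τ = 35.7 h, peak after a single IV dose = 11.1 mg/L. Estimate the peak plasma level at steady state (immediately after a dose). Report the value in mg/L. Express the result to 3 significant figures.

k = ln2 / t½ = 0.693147 / 19.7 = 0.03519 h⁻¹
e^(−kτ) = e^(−0.03519 × 35.7) = 0.2847
Accumulation ratio R = 1 / (1 − e^(−kτ)) = 1 / (1 − 0.2847) = 1.398
Steady-state peak = C₀ × R = 11.1 × 1.398 = 15.52 mg/L

15.5 mg/L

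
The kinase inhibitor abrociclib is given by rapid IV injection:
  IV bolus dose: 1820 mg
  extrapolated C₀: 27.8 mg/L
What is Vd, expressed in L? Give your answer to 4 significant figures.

65.47 L

Vd = Dose / C₀ = 1820 / 27.8 = 65.47 L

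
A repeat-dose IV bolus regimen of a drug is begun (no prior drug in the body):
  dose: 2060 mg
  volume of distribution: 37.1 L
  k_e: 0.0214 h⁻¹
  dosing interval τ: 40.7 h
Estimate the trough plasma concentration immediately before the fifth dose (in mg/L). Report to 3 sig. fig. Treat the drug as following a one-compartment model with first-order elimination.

38.7 mg/L

C₀ per dose = Dose / Vd = 2060 / 37.1 = 55.53 mg/L
Fraction remaining after one interval: r = e^(−kτ) = e^(−0.02140 × 40.7) = 0.4185
Before dose 5, 4 doses have been given (aged 1τ, 2τ, 3τ, 4τ).
C_trough = C₀ × (r + r² + … + r^4) = C₀ × r(1−r^4)/(1−r)
        = 55.53 × 0.4185 × (1 − 0.03067) / (1 − 0.4185) = 38.74 mg/L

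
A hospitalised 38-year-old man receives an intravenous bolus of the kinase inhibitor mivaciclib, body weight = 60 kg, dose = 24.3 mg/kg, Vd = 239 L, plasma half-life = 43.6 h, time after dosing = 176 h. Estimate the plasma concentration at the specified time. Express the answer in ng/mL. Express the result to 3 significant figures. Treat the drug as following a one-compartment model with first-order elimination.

372 ng/mL

Total dose = 24.3 × 60 = 1458 mg
C₀ = Dose / Vd = 1458 / 239 = 6.100 mg/L
k = ln2 / t½ = 0.693147 / 43.6 = 0.01590 h⁻¹
C = C₀ · e^(−k·t) = 6.100 × e^(−0.01590 × 176)
  = 6.100 × 0.06091 = 0.3716 mg/L
Convert: 0.3716 mg/L × 1000 = 371.6 ng/mL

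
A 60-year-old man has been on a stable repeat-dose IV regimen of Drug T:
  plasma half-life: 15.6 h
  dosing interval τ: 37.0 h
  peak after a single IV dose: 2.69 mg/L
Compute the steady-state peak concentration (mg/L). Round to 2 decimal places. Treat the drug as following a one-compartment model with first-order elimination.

3.33 mg/L

k = ln2 / t½ = 0.693147 / 15.6 = 0.04443 h⁻¹
e^(−kτ) = e^(−0.04443 × 37.0) = 0.1932
Accumulation ratio R = 1 / (1 − e^(−kτ)) = 1 / (1 − 0.1932) = 1.239
Steady-state peak = C₀ × R = 2.69 × 1.239 = 3.333 mg/L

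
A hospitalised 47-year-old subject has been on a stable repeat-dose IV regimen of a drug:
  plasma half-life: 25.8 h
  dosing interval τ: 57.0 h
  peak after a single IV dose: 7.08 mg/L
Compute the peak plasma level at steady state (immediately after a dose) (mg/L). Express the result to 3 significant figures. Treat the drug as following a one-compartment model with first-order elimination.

9.03 mg/L

k = ln2 / t½ = 0.693147 / 25.8 = 0.02687 h⁻¹
e^(−kτ) = e^(−0.02687 × 57.0) = 0.2162
Accumulation ratio R = 1 / (1 − e^(−kτ)) = 1 / (1 − 0.2162) = 1.276
Steady-state peak = C₀ × R = 7.08 × 1.276 = 9.034 mg/L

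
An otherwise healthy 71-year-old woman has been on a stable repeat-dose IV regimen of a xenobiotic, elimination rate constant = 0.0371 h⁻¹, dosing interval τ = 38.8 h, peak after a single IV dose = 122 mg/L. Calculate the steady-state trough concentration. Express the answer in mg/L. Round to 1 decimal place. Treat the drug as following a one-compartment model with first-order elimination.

37.9 mg/L

e^(−kτ) = e^(−0.03710 × 38.8) = 0.2371
Accumulation ratio R = 1 / (1 − e^(−kτ)) = 1 / (1 − 0.2371) = 1.311
Steady-state trough = C₀ × R × e^(−kτ) = 122 × 1.311 × 0.2371 = 37.92 mg/L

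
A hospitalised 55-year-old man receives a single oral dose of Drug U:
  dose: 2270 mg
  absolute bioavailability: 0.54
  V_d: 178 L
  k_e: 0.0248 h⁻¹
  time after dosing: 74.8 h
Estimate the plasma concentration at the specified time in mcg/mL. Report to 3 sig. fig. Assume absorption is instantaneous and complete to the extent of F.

1.08 mcg/mL

Amount reaching circulation = F × Dose = 0.54 × 2270 = 1226 mg
C₀ = F·Dose / Vd = 1226 / 178 = 6.888 mg/L
C = C₀ · e^(−k·t) = 6.888 × e^(−0.02480 × 74.8)
  = 6.888 × 0.1564 = 1.077 mg/L
(1.077 mg/L = 1.077 mcg/mL)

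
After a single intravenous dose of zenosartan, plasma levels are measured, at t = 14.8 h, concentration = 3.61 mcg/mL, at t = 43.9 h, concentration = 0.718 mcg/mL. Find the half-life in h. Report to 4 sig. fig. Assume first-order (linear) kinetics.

k = ln(C₁/C₂) / (t₂ − t₁) = ln(3.61/0.718) / (43.9 − 14.8)
  = 1.615 / 29.10 = 0.05550 h⁻¹
t½ = ln2 / k = 0.693147 / 0.05550 = 12.49 h

12.49 h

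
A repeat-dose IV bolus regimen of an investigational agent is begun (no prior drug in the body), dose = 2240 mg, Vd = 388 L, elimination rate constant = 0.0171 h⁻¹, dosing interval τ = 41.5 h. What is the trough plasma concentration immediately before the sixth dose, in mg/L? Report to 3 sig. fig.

5.43 mg/L

C₀ per dose = Dose / Vd = 2240 / 388 = 5.773 mg/L
Fraction remaining after one interval: r = e^(−kτ) = e^(−0.01710 × 41.5) = 0.4918
Before dose 6, 5 doses have been given (aged 1τ, 2τ, 3τ, 4τ, 5τ).
C_trough = C₀ × (r + r² + … + r^5) = C₀ × r(1−r^5)/(1−r)
        = 5.773 × 0.4918 × (1 − 0.02877) / (1 − 0.4918) = 5.426 mg/L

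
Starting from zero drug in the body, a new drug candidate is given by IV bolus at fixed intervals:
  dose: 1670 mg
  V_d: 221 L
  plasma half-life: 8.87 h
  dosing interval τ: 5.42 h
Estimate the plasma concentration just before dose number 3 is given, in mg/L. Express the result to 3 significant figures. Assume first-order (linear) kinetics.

C₀ per dose = Dose / Vd = 1670 / 221 = 7.557 mg/L
k = ln2 / t½ = 0.693147 / 8.87 = 0.07815 h⁻¹
Fraction remaining after one interval: r = e^(−kτ) = e^(−0.07815 × 5.42) = 0.6547
Before dose 3, 2 doses have been given (aged 1τ, 2τ).
C_trough = C₀ × (r + r²) = 7.557 × (0.6547 + 0.4286) = 8.186 mg/L

8.19 mg/L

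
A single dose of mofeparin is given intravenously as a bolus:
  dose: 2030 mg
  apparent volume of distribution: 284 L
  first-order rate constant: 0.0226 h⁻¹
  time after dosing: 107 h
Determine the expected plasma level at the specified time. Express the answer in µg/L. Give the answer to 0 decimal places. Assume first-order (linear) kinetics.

637 µg/L

C₀ = Dose / Vd = 2030 / 284 = 7.148 mg/L
C = C₀ · e^(−k·t) = 7.148 × e^(−0.02260 × 107)
  = 7.148 × 0.08908 = 0.6367 mg/L
Convert: 0.6367 mg/L × 1000 = 636.7 µg/L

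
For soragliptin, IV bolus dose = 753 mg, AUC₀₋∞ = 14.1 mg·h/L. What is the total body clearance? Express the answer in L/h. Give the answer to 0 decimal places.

CL = Dose / AUC = 753 / 14.1 = 53.40 L/h

53 L/h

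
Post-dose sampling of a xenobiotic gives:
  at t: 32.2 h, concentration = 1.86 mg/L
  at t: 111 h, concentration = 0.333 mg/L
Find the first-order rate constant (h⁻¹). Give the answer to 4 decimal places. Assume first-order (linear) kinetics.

k = ln(C₁/C₂) / (t₂ − t₁) = ln(1.86/0.333) / (111 − 32.2)
  = 1.720 / 78.80 = 0.02183 h⁻¹

0.0218 h⁻¹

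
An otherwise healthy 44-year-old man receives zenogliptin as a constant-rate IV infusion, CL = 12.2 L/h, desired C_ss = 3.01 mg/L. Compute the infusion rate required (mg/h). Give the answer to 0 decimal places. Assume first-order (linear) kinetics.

At steady state, infusion rate R₀ = Css × CL = 3.01 × 12.20 = 36.72 mg/h

37 mg/h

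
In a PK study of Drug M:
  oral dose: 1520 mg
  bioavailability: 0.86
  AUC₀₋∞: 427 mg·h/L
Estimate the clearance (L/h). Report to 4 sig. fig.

3.061 L/h

CL = F·Dose / AUC = 0.86 × 1520 / 427 = 3.061 L/h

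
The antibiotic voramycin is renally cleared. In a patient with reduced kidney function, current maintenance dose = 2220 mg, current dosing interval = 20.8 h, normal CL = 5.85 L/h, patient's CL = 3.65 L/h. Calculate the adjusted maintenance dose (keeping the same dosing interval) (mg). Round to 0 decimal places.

To keep the same average steady-state level, dosing rate must scale with clearance.
CL ratio = 3.65 / 5.85 = 0.6239
New dose (same interval) = 2220 × 0.6239 = 1385 mg

1385 mg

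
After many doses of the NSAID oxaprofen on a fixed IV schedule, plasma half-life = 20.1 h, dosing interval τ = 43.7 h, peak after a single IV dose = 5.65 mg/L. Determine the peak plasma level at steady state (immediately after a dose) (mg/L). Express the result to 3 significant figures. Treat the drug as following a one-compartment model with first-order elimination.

7.26 mg/L

k = ln2 / t½ = 0.693147 / 20.1 = 0.03448 h⁻¹
e^(−kτ) = e^(−0.03448 × 43.7) = 0.2216
Accumulation ratio R = 1 / (1 − e^(−kτ)) = 1 / (1 − 0.2216) = 1.285
Steady-state peak = C₀ × R = 5.65 × 1.285 = 7.260 mg/L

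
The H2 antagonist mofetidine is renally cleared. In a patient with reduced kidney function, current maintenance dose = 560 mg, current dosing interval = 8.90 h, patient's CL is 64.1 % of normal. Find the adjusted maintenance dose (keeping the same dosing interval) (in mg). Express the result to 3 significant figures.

To keep the same average steady-state level, dosing rate must scale with clearance.
CL ratio = 64.1 / 100 = 0.6410
New dose (same interval) = 560 × 0.6410 = 359.0 mg

359 mg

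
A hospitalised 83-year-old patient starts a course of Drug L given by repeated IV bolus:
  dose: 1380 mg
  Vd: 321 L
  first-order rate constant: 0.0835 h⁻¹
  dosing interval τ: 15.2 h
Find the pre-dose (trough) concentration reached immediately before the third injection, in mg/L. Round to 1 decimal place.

C₀ per dose = Dose / Vd = 1380 / 321 = 4.299 mg/L
Fraction remaining after one interval: r = e^(−kτ) = e^(−0.08350 × 15.2) = 0.2811
Before dose 3, 2 doses have been given (aged 1τ, 2τ).
C_trough = C₀ × (r + r²) = 4.299 × (0.2811 + 0.07902) = 1.548 mg/L

1.5 mg/L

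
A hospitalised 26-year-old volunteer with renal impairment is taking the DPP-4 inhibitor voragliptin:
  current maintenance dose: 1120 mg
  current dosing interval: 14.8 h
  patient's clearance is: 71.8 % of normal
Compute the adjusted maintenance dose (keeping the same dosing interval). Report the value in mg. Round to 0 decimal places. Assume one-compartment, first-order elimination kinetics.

804 mg

To keep the same average steady-state level, dosing rate must scale with clearance.
CL ratio = 71.8 / 100 = 0.7180
New dose (same interval) = 1120 × 0.7180 = 804.2 mg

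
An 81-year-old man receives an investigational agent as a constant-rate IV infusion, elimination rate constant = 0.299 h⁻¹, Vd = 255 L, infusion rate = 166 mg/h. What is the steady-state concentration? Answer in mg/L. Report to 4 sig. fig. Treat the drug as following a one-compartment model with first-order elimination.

CL = k × Vd = 0.2990 × 255 = 76.25 L/h
At steady state Css = R₀ / CL = 166 / 76.25 = 2.177 mg/L

2.177 mg/L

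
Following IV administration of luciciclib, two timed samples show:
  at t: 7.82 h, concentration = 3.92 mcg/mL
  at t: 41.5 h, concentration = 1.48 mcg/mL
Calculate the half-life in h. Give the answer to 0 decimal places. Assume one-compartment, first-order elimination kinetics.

k = ln(C₁/C₂) / (t₂ − t₁) = ln(3.92/1.48) / (41.5 − 7.82)
  = 0.9740 / 33.68 = 0.02892 h⁻¹
t½ = ln2 / k = 0.693147 / 0.02892 = 23.97 h

24 h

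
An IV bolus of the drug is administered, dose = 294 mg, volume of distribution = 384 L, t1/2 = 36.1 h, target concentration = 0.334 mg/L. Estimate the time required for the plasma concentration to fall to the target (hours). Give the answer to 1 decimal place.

43.2 h

C₀ = Dose / Vd = 294.0 / 384 = 0.7656 mg/L
k = ln2 / t½ = 0.693147 / 36.1 = 0.01920 h⁻¹
t = ln(C₀ / C) / k = ln(0.7656 / 0.334) / 0.01920
  = ln(2.292) / 0.01920 = 0.8294 / 0.01920 = 43.20 h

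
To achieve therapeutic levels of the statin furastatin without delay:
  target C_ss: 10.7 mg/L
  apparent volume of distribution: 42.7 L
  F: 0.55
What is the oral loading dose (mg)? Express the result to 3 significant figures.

LD = Css × Vd / F = 10.7 × 42.7 / 0.55 = 830.7 mg

831 mg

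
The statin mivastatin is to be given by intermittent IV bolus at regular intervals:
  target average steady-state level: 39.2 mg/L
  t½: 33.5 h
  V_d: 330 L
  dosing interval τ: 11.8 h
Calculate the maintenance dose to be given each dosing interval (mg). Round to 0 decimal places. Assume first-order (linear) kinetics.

k = ln2 / t½ = 0.693147 / 33.5 = 0.02069 h⁻¹
CL = k × Vd = 0.02069 × 330 = 6.828 L/h
At steady state, Dose/τ = Css × CL.
Dose = Css × CL × τ = 39.2 × 6.828 × 11.8 = 3158 mg

3158 mg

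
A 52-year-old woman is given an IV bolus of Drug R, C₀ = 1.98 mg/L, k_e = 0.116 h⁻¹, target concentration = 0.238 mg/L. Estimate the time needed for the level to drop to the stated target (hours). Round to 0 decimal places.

18 h

t = ln(C₀ / C) / k = ln(1.980 / 0.238) / 0.1160
  = ln(8.319) / 0.1160 = 2.119 / 0.1160 = 18.27 h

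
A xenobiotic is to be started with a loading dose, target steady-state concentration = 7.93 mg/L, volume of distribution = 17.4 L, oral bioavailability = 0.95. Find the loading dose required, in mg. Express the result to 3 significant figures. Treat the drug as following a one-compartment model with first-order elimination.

LD = Css × Vd / F = 7.93 × 17.4 / 0.95 = 145.2 mg

145 mg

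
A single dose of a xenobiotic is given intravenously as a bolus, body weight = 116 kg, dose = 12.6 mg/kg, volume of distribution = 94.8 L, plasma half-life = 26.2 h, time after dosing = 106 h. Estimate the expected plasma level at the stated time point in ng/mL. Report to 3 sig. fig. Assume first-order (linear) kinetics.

933 ng/mL

Total dose = 12.6 × 116 = 1462 mg
C₀ = Dose / Vd = 1462 / 94.8 = 15.42 mg/L
k = ln2 / t½ = 0.693147 / 26.2 = 0.02646 h⁻¹
C = C₀ · e^(−k·t) = 15.42 × e^(−0.02646 × 106)
  = 15.42 × 0.06052 = 0.9332 mg/L
Convert: 0.9332 mg/L × 1000 = 933.2 ng/mL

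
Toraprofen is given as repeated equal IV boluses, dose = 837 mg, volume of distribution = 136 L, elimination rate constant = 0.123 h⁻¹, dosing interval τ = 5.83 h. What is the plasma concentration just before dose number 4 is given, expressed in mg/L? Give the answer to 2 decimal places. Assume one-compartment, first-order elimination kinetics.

5.19 mg/L

C₀ per dose = Dose / Vd = 837 / 136 = 6.154 mg/L
Fraction remaining after one interval: r = e^(−kτ) = e^(−0.1230 × 5.83) = 0.4882
Before dose 4, 3 doses have been given (aged 1τ, 2τ, 3τ).
C_trough = C₀ × (r + r² + … + r^3) = C₀ × r(1−r^3)/(1−r)
        = 6.154 × 0.4882 × (1 − 0.1164) / (1 − 0.4882) = 5.187 mg/L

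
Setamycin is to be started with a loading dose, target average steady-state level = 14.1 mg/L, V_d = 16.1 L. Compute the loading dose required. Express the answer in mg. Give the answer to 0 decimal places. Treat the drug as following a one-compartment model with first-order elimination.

227 mg

LD = Css × Vd = 14.1 × 16.1 = 227.0 mg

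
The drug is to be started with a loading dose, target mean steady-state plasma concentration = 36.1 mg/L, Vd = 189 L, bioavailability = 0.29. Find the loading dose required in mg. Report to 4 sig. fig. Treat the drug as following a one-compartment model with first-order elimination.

LD = Css × Vd / F = 36.1 × 189 / 0.29 = 23530 mg

23530 mg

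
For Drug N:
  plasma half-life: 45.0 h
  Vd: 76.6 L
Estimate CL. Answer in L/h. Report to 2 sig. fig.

1.2 L/h

k = ln2 / t½ = 0.693147 / 45.0 = 0.01540 h⁻¹
CL = k × Vd = 0.01540 × 76.6 = 1.180 L/h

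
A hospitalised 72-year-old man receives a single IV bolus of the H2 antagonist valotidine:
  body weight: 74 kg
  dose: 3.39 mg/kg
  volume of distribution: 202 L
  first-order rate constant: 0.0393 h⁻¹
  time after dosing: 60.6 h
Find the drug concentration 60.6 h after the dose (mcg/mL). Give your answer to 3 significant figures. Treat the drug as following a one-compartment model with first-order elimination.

Total dose = 3.39 × 74 = 250.9 mg
C₀ = Dose / Vd = 250.9 / 202 = 1.242 mg/L
C = C₀ · e^(−k·t) = 1.242 × e^(−0.03930 × 60.6)
  = 1.242 × 0.09240 = 0.1148 mg/L
(0.1148 mg/L = 0.1148 mcg/mL)

0.115 mcg/mL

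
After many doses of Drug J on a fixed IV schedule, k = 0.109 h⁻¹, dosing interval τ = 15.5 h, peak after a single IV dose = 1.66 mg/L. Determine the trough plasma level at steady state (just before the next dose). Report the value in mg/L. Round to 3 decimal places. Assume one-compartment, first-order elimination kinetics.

0.376 mg/L

e^(−kτ) = e^(−0.1090 × 15.5) = 0.1846
Accumulation ratio R = 1 / (1 − e^(−kτ)) = 1 / (1 − 0.1846) = 1.226
Steady-state trough = C₀ × R × e^(−kτ) = 1.66 × 1.226 × 0.1846 = 0.3757 mg/L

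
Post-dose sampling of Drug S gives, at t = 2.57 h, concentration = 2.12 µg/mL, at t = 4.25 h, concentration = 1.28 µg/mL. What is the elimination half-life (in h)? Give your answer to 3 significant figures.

2.31 h

k = ln(C₁/C₂) / (t₂ − t₁) = ln(2.12/1.28) / (4.25 − 2.57)
  = 0.5046 / 1.680 = 0.3004 h⁻¹
t½ = ln2 / k = 0.693147 / 0.3004 = 2.307 h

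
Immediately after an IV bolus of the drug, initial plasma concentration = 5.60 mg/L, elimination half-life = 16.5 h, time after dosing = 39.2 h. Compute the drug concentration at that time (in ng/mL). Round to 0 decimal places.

k = ln2 / t½ = 0.693147 / 16.5 = 0.04201 h⁻¹
C = C₀ · e^(−k·t) = 5.600 × e^(−0.04201 × 39.2)
  = 5.600 × 0.1927 = 1.079 mg/L
Convert: 1.079 mg/L × 1000 = 1079 ng/mL

1079 ng/mL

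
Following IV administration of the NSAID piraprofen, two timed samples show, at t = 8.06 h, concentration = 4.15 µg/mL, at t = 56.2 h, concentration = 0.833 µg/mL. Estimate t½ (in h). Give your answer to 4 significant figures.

k = ln(C₁/C₂) / (t₂ − t₁) = ln(4.15/0.833) / (56.2 − 8.06)
  = 1.606 / 48.14 = 0.03336 h⁻¹
t½ = ln2 / k = 0.693147 / 0.03336 = 20.78 h

20.78 h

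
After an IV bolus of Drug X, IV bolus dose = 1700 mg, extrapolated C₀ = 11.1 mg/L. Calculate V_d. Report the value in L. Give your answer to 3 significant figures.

153 L

Vd = Dose / C₀ = 1700 / 11.1 = 153.2 L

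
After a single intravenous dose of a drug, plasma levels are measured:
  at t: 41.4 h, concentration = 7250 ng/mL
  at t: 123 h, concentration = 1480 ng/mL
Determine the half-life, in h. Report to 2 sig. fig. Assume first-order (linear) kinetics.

k = ln(C₁/C₂) / (t₂ − t₁) = ln(7250/1480) / (123 − 41.4)
  = 1.589 / 81.60 = 0.01947 h⁻¹
t½ = ln2 / k = 0.693147 / 0.01947 = 35.60 h

36 h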